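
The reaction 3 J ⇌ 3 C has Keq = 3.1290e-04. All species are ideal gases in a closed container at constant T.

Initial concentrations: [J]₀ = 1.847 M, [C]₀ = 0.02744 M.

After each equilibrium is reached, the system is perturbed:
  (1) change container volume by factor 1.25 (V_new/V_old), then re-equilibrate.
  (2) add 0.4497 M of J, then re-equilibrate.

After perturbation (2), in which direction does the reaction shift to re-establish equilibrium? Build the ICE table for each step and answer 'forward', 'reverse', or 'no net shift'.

Direction: forward

Q₀ = 3.2791e-06 vs Keq = 3.1290e-04 ⇒ Q<K, forward
Step 1:
                  J         C
  init        1.847   0.02744
  Δ        -0.09172   0.09172
  eq          1.755    0.1192
  solve Keq expr → x = 0.03057; check Q = 3.1290e-04
Then change container volume by factor 1.25 (V_new/V_old).
Step 2:
                  J         C
  init        1.404   0.09533
  Δ               0         0
  eq          1.404   0.09533
  solve Keq expr → x = 0; check Q = 3.1290e-04
Then add 0.4497 M of J.
Step 3:
                  J         C
  init        1.854   0.09533
  Δ        -0.02859   0.02859
  eq          1.825    0.1239
  solve Keq expr → x = 0.00953; check Q = 3.1290e-04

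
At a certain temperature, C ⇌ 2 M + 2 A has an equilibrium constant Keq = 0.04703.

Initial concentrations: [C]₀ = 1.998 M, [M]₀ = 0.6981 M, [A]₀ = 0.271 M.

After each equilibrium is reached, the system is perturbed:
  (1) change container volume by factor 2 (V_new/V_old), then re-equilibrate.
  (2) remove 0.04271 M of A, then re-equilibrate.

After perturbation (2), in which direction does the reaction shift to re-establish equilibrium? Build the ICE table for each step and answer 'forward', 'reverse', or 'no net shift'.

Direction: forward

Q₀ = 0.01791 vs Keq = 0.04703 ⇒ Q<K, forward
Step 1:
                    C           M           A
  I             1.998      0.6981       0.271
  C          -0.05271      0.1054      0.1054
  E             1.945      0.8035      0.3764
  solve Keq expr → x = 0.05271; check Q = 0.04703
Then change container volume by factor 2 (V_new/V_old).
Step 2:
                    C           M           A
  I            0.9726      0.4018      0.1882
  C          -0.08475      0.1695      0.1695
  E            0.8879      0.5713      0.3577
  solve Keq expr → x = 0.08475; check Q = 0.04703
Then remove 0.04271 M of A.
Step 3:
                    C           M           A
  I            0.8879      0.5713       0.315
  C          -0.01259     0.02517     0.02517
  E            0.8753      0.5964      0.3402
  solve Keq expr → x = 0.01259; check Q = 0.04703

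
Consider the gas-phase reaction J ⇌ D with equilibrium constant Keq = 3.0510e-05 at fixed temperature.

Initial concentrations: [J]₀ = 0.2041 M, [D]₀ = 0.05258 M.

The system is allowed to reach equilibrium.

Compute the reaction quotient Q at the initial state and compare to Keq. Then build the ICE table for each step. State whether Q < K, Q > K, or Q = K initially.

Q₀ = 0.2576 vs Keq = 3.0510e-05 ⇒ Q>K, reverse
Step 1:
                    J           D
  Initial      0.2041     0.05258
  Change      0.05257    -0.05257
  Equil        0.2567  7.8311e-06
  solve Keq expr → x = -0.05257; check Q = 3.0510e-05

Q₀ = 0.2576; Q > K (proceeds reverse)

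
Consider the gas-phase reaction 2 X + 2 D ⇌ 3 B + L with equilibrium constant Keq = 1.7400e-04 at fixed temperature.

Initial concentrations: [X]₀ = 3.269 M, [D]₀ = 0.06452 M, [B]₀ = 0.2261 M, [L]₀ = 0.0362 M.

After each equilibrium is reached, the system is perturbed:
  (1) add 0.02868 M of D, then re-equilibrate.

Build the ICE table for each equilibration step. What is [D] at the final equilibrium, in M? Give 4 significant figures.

[D]_eq = 0.143 M

Q₀ = 0.009406 vs Keq = 1.7400e-04 ⇒ Q>K, reverse
Step 1:
                   X          D          B          L
  Initial      3.269    0.06452     0.2261     0.0362
  Change     0.05439    0.05439   -0.08159    -0.0272
  Equil        3.323     0.1189     0.1445   0.009004
  solve Keq expr → x = -0.0272; check Q = 1.7400e-04
Then add 0.02868 M of D.
Step 2:
                   X          D          B          L
  Initial      3.323     0.1476     0.1445   0.009004
  Change   -0.004585  -0.004585   0.006877   0.002292
  Equil        3.319      0.143     0.1514     0.0113
  solve Keq expr → x = 0.002292; check Q = 1.7400e-04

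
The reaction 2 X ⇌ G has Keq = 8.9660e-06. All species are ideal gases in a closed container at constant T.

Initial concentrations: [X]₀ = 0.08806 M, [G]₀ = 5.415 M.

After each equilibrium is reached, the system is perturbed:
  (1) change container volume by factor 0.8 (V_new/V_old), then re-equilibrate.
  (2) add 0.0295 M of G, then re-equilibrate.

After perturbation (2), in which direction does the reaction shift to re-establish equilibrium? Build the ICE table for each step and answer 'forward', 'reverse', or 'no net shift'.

Q₀ = 698.3 vs Keq = 8.9660e-06 ⇒ Q>K, reverse
Step 1:
                   X          G
  Initial    0.08806      5.415
  Change       10.83     -5.414
  Equil        10.92   0.001068
  solve Keq expr → x = -5.414; check Q = 8.9660e-06
Then change container volume by factor 0.8 (V_new/V_old).
Step 2:
                   X          G
  Initial      13.64   0.001335
  Change  -6.6740e-04 3.3370e-04
  Equil        13.64   0.001669
  solve Keq expr → x = 3.3370e-04; check Q = 8.9660e-06
Then add 0.0295 M of G.
Step 3:
                   X          G
  Initial      13.64    0.03117
  Change     0.05897   -0.02949
  Equil         13.7   0.001684
  solve Keq expr → x = -0.02949; check Q = 8.9660e-06

Direction: reverse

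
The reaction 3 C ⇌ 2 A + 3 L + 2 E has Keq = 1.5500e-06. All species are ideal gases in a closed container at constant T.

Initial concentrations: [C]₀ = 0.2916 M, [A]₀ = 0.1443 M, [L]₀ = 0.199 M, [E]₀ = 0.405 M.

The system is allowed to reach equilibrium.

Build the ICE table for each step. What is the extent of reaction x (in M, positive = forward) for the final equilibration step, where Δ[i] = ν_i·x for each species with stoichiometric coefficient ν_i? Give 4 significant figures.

x = -0.04312 M

Q₀ = 0.001086 vs Keq = 1.5500e-06 ⇒ Q>K, reverse
Step 1:
                  C         A         L         E
  init       0.2916    0.1443     0.199     0.405
  Δ          0.1294  -0.08624   -0.1294  -0.08624
  eq          0.421   0.05806   0.06963    0.3188
  solve Keq expr → x = -0.04312; check Q = 1.5500e-06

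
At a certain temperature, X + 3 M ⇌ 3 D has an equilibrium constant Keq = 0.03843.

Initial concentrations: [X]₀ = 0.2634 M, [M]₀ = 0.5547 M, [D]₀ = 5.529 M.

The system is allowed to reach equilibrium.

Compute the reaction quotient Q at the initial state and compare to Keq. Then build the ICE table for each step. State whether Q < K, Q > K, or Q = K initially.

Q₀ = 3760; Q > K (proceeds reverse)

Q₀ = 3760 vs Keq = 0.03843 ⇒ Q>K, reverse
Step 1:
                    X           M           D
  init         0.2634      0.5547       5.529
  Δ             1.275       3.824      -3.824
  eq            1.538       4.378       1.705
  solve Keq expr → x = -1.275; check Q = 0.03843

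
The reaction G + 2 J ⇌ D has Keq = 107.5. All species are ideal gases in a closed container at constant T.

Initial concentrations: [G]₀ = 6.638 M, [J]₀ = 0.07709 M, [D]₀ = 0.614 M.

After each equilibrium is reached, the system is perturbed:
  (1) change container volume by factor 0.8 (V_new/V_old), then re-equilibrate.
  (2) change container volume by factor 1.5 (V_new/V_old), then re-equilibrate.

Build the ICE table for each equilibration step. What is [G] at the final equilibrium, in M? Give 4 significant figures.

[G]_eq = 5.514 M

Q₀ = 15.56 vs Keq = 107.5 ⇒ Q<K, forward
Step 1:
                    G           J           D
  I             6.638     0.07709       0.614
  C          -0.02357    -0.04715     0.02357
  E             6.614     0.02994      0.6376
  solve Keq expr → x = 0.02357; check Q = 107.5
Then change container volume by factor 0.8 (V_new/V_old).
Step 2:
                    G           J           D
  I             8.268     0.03743       0.797
  C         -0.003705    -0.00741    0.003705
  E             8.264     0.03002      0.8007
  solve Keq expr → x = 0.003705; check Q = 107.5
Then change container volume by factor 1.5 (V_new/V_old).
Step 3:
                    G           J           D
  I              5.51     0.02001      0.5338
  C          0.004927    0.009855   -0.004927
  E             5.514     0.02987      0.5289
  solve Keq expr → x = -0.004927; check Q = 107.5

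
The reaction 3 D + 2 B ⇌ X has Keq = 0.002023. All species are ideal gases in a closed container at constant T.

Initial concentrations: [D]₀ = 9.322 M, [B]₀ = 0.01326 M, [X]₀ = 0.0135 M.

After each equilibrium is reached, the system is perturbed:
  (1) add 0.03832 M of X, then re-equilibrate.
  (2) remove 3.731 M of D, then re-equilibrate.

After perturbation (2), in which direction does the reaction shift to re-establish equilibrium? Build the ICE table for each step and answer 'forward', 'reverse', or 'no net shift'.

Q₀ = 0.09478 vs Keq = 0.002023 ⇒ Q>K, reverse
Step 1:
                   D          B          X
  Initial      9.322    0.01326     0.0135
  Change     0.03407    0.02271   -0.01136
  Equil        9.356    0.03597   0.002144
  solve Keq expr → x = -0.01136; check Q = 0.002023
Then add 0.03832 M of X.
Step 2:
                   D          B          X
  Initial      9.356    0.03597    0.04046
  Change     0.08045    0.05363   -0.02682
  Equil        9.437     0.0896    0.01365
  solve Keq expr → x = -0.02682; check Q = 0.002023
Then remove 3.731 M of D.
Step 3:
                   D          B          X
  Initial      5.706     0.0896    0.01365
  Change      0.0276     0.0184  -0.009201
  Equil        5.733      0.108   0.004447
  solve Keq expr → x = -0.009201; check Q = 0.002023

Direction: reverse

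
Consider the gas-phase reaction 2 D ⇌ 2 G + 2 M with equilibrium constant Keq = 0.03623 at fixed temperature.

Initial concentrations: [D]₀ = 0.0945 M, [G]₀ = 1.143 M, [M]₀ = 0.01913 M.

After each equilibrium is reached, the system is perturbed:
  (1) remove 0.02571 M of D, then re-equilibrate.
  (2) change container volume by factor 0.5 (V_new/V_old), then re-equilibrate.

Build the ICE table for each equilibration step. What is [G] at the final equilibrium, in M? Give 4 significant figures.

Q₀ = 0.05354 vs Keq = 0.03623 ⇒ Q>K, reverse
Step 1:
                  D         G         M
  init       0.0945     1.143   0.01913
  Δ        0.002874 -0.002874 -0.002874
  eq        0.09737      1.14   0.01626
  solve Keq expr → x = -0.001437; check Q = 0.03623
Then remove 0.02571 M of D.
Step 2:
                  D         G         M
  init      0.07166      1.14   0.01626
  Δ        0.003644 -0.003644 -0.003644
  eq        0.07531     1.136   0.01261
  solve Keq expr → x = -0.001822; check Q = 0.03623
Then change container volume by factor 0.5 (V_new/V_old).
Step 3:
                  D         G         M
  init       0.1506     2.273   0.02523
  Δ         0.01157  -0.01157  -0.01157
  eq         0.1622     2.261   0.01365
  solve Keq expr → x = -0.005787; check Q = 0.03623

[G]_eq = 2.261 M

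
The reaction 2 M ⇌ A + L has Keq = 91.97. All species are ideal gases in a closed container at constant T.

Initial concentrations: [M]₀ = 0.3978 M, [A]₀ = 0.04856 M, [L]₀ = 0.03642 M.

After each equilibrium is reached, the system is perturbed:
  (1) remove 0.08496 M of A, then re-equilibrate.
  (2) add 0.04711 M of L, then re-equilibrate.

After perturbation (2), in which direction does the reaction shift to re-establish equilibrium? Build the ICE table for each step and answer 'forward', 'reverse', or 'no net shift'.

Q₀ = 0.01118 vs Keq = 91.97 ⇒ Q<K, forward
Step 1:
                    M           A           L
  Initial      0.3978     0.04856     0.03642
  Change      -0.3739      0.1869      0.1869
  Equil       0.02392      0.2355      0.2234
  solve Keq expr → x = 0.1869; check Q = 91.97
Then remove 0.08496 M of A.
Step 2:
                    M           A           L
  Initial     0.02392      0.1505      0.2234
  Change    -0.004553    0.002276    0.002276
  Equil       0.01936      0.1528      0.2256
  solve Keq expr → x = 0.002276; check Q = 91.97
Then add 0.04711 M of L.
Step 3:
                    M           A           L
  Initial     0.01936      0.1528      0.2727
  Change     0.001826 -9.1317e-04 -9.1317e-04
  Equil       0.02119      0.1519      0.2718
  solve Keq expr → x = -9.1317e-04; check Q = 91.97

Direction: reverse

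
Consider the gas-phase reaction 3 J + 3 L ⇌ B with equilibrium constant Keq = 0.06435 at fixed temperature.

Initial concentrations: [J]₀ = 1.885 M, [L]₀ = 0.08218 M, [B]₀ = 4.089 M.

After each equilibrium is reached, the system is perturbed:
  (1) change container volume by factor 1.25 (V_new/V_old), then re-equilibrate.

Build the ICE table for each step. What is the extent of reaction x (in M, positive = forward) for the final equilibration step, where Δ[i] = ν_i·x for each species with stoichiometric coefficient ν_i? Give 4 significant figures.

x = -0.09555 M

Q₀ = 1100 vs Keq = 0.06435 ⇒ Q>K, reverse
Step 1:
                   J          L          B
  Initial      1.885    0.08218      4.089
  Change       1.178      1.178    -0.3926
  Equil        3.063       1.26      3.696
  solve Keq expr → x = -0.3926; check Q = 0.06435
Then change container volume by factor 1.25 (V_new/V_old).
Step 2:
                   J          L          B
  Initial       2.45      1.008      2.957
  Change      0.2867     0.2867   -0.09555
  Equil        2.737      1.295      2.862
  solve Keq expr → x = -0.09555; check Q = 0.06435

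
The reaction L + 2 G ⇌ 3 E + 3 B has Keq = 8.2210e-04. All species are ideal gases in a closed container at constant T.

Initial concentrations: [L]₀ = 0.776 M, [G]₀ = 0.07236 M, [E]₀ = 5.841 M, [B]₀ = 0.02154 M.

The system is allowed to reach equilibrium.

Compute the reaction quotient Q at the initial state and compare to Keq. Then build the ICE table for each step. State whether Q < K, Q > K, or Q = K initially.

Q₀ = 0.4902; Q > K (proceeds reverse)

Q₀ = 0.4902 vs Keq = 8.2210e-04 ⇒ Q>K, reverse
Step 1:
                   L          G          E          B
  Initial      0.776    0.07236      5.841    0.02154
  Change    0.006226    0.01245   -0.01868   -0.01868
  Equil       0.7822    0.08481      5.822   0.002862
  solve Keq expr → x = -0.006226; check Q = 8.2210e-04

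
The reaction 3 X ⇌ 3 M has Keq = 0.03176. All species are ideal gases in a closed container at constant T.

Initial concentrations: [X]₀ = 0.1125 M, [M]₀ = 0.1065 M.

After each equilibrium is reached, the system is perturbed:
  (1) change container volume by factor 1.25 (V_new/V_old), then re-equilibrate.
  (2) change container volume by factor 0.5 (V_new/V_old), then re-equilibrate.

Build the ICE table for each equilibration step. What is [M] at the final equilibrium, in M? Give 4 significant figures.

Q₀ = 0.8484 vs Keq = 0.03176 ⇒ Q>K, reverse
Step 1:
                   X          M
  Initial     0.1125     0.1065
  Change     0.05383   -0.05383
  Equil       0.1663    0.05267
  solve Keq expr → x = -0.01794; check Q = 0.03176
Then change container volume by factor 1.25 (V_new/V_old).
Step 2:
                   X          M
  Initial     0.1331    0.04214
  Change           0          0
  Equil       0.1331    0.04214
  solve Keq expr → x = 0; check Q = 0.03176
Then change container volume by factor 0.5 (V_new/V_old).
Step 3:
                   X          M
  Initial     0.2661    0.08428
  Change           0          0
  Equil       0.2661    0.08428
  solve Keq expr → x = 0; check Q = 0.03176

[M]_eq = 0.08428 M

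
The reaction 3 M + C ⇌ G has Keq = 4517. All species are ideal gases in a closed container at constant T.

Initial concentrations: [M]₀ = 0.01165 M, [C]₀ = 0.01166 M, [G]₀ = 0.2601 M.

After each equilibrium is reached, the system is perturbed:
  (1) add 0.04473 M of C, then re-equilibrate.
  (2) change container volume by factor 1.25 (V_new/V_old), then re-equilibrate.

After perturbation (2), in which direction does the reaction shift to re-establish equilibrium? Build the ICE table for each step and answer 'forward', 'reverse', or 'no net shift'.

Q₀ = 1.4108e+07 vs Keq = 4517 ⇒ Q>K, reverse
Step 1:
                  M         C         G
  Initial   0.01165   0.01166    0.2601
  Change    0.09397   0.03132  -0.03132
  Equil      0.1056   0.04298    0.2288
  solve Keq expr → x = -0.03132; check Q = 4517
Then add 0.04473 M of C.
Step 2:
                  M         C         G
  Initial    0.1056   0.08771    0.2288
  Change    -0.0194 -0.006466  0.006466
  Equil     0.08622   0.08125    0.2352
  solve Keq expr → x = 0.006466; check Q = 4517
Then change container volume by factor 1.25 (V_new/V_old).
Step 3:
                  M         C         G
  Initial   0.06898     0.065    0.1882
  Change    0.01448  0.004828 -0.004828
  Equil     0.08346   0.06983    0.1834
  solve Keq expr → x = -0.004828; check Q = 4517

Direction: reverse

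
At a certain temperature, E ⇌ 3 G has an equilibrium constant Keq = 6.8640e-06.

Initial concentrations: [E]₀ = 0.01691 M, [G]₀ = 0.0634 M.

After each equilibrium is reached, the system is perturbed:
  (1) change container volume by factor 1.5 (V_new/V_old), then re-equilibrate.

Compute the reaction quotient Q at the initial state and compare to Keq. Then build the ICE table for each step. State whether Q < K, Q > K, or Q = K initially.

Q₀ = 0.01507 vs Keq = 6.8640e-06 ⇒ Q>K, reverse
Step 1:
                  E         G
  Initial   0.01691    0.0634
  Change    0.01904  -0.05713
  Equil     0.03595  0.006272
  solve Keq expr → x = -0.01904; check Q = 6.8640e-06
Then change container volume by factor 1.5 (V_new/V_old).
Step 2:
                  E         G
  Initial   0.02397  0.004182
  Change  -4.2184e-04  0.001266
  Equil     0.02355  0.005447
  solve Keq expr → x = 4.2184e-04; check Q = 6.8640e-06

Q₀ = 0.01507; Q > K (proceeds reverse)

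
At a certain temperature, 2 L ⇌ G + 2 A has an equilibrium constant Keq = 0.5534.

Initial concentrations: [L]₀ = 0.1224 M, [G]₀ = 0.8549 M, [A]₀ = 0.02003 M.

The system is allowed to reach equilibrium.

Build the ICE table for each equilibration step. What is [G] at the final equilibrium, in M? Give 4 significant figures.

[G]_eq = 0.8764 M

Q₀ = 0.02289 vs Keq = 0.5534 ⇒ Q<K, forward
Step 1:
                    L           G           A
  Initial      0.1224      0.8549     0.02003
  Change     -0.04304     0.02152     0.04304
  Equil       0.07936      0.8764     0.06307
  solve Keq expr → x = 0.02152; check Q = 0.5534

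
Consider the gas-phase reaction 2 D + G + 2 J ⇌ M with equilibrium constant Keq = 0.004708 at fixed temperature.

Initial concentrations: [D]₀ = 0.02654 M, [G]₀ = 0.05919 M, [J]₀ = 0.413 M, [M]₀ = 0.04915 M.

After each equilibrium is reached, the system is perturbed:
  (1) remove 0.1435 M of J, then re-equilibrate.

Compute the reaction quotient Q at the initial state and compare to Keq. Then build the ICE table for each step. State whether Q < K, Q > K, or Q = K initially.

Q₀ = 6912 vs Keq = 0.004708 ⇒ Q>K, reverse
Step 1:
                    D           G           J           M
  Initial     0.02654     0.05919       0.413     0.04915
  Change       0.0983     0.04915      0.0983    -0.04915
  Equil        0.1248      0.1083      0.5113  2.0780e-06
  solve Keq expr → x = -0.04915; check Q = 0.004708
Then remove 0.1435 M of J.
Step 2:
                    D           G           J           M
  Initial      0.1248      0.1083      0.3678  2.0780e-06
  Change   2.0053e-06  1.0027e-06  2.0053e-06 -1.0027e-06
  Equil        0.1248      0.1083      0.3678  1.0753e-06
  solve Keq expr → x = -1.0027e-06; check Q = 0.004708

Q₀ = 6912; Q > K (proceeds reverse)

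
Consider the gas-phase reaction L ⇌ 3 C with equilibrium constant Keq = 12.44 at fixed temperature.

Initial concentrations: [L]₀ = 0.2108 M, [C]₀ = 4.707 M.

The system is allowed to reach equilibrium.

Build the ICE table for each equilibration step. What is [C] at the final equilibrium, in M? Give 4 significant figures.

[C]_eq = 2.322 M

Q₀ = 494.7 vs Keq = 12.44 ⇒ Q>K, reverse
Step 1:
                   L          C
  I           0.2108      4.707
  C           0.7951     -2.385
  E            1.006      2.322
  solve Keq expr → x = -0.7951; check Q = 12.44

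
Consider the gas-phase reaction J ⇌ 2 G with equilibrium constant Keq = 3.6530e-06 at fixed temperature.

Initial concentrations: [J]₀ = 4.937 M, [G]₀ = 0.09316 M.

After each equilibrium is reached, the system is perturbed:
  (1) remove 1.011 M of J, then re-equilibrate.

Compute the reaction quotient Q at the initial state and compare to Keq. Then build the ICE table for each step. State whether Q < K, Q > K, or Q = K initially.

Q₀ = 0.001758 vs Keq = 3.6530e-06 ⇒ Q>K, reverse
Step 1:
                    J           G
  I             4.937     0.09316
  C           0.04445    -0.08889
  E             4.981    0.004266
  solve Keq expr → x = -0.04445; check Q = 3.6530e-06
Then remove 1.011 M of J.
Step 2:
                    J           G
  I              3.97    0.004266
  C        2.2865e-04 -4.5729e-04
  E             3.971    0.003809
  solve Keq expr → x = -2.2865e-04; check Q = 3.6530e-06

Q₀ = 0.001758; Q > K (proceeds reverse)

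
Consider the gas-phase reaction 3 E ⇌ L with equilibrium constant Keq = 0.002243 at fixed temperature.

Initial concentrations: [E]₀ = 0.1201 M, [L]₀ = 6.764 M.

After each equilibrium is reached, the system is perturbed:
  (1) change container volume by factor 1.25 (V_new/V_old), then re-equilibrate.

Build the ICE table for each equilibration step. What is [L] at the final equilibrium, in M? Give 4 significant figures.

Q₀ = 3905 vs Keq = 0.002243 ⇒ Q>K, reverse
Step 1:
                    E           L
  Initial      0.1201       6.764
  Change        11.01       -3.67
  Equil         11.13       3.094
  solve Keq expr → x = -3.67; check Q = 0.002243
Then change container volume by factor 1.25 (V_new/V_old).
Step 2:
                    E           L
  Initial       8.905       2.475
  Change       0.9615     -0.3205
  Equil         9.867       2.154
  solve Keq expr → x = -0.3205; check Q = 0.002243

[L]_eq = 2.154 M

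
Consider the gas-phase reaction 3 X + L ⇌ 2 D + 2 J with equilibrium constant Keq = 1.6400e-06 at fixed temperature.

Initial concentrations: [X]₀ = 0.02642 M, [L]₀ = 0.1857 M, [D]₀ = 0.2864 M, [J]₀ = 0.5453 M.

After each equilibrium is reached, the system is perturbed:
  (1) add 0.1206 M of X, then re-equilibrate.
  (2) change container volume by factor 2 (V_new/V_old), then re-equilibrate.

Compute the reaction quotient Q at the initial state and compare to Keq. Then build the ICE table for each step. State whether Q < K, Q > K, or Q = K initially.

Q₀ = 7122 vs Keq = 1.6400e-06 ⇒ Q>K, reverse
Step 1:
                  X         L         D         J
  Initial   0.02642    0.1857    0.2864    0.5453
  Change     0.4283    0.1428   -0.2855   -0.2855
  Equil      0.4547    0.3285 8.6637e-04    0.2598
  solve Keq expr → x = -0.1428; check Q = 1.6400e-06
Then add 0.1206 M of X.
Step 2:
                  X         L         D         J
  Initial    0.5753    0.3285 8.6637e-04    0.2598
  Change  -5.4418e-04 -1.8139e-04 3.6279e-04 3.6279e-04
  Equil      0.5748    0.3283  0.001229    0.2601
  solve Keq expr → x = 1.8139e-04; check Q = 1.6400e-06
Then change container volume by factor 2 (V_new/V_old).
Step 3:
                  X         L         D         J
  Initial    0.2874    0.1641 6.1458e-04    0.1301
  Change          0         0         0         0
  Equil      0.2874    0.1641 6.1458e-04    0.1301
  solve Keq expr → x = 0; check Q = 1.6400e-06

Q₀ = 7122; Q > K (proceeds reverse)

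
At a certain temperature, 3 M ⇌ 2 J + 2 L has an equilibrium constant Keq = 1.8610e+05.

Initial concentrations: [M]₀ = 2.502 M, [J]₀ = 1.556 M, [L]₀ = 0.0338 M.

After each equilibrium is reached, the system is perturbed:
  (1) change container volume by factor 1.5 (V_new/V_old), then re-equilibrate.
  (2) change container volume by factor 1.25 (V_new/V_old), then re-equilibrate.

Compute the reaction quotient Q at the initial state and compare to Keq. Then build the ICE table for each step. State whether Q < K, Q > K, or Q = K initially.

Q₀ = 1.7660e-04 vs Keq = 1.8610e+05 ⇒ Q<K, forward
Step 1:
                   M          J          L
  Initial      2.502      1.556     0.0338
  Change      -2.449      1.632      1.632
  Equil      0.05333      3.188      1.666
  solve Keq expr → x = 0.8162; check Q = 1.8610e+05
Then change container volume by factor 1.5 (V_new/V_old).
Step 2:
                   M          J          L
  Initial    0.03555      2.126      1.111
  Change   -0.004411   0.002941   0.002941
  Equil      0.03114      2.129      1.114
  solve Keq expr → x = 0.00147; check Q = 1.8610e+05
Then change container volume by factor 1.25 (V_new/V_old).
Step 3:
                   M          J          L
  Initial    0.02491      1.703      0.891
  Change   -0.001755    0.00117    0.00117
  Equil      0.02316      1.704     0.8922
  solve Keq expr → x = 5.8500e-04; check Q = 1.8610e+05

Q₀ = 1.7660e-04; Q < K (proceeds forward)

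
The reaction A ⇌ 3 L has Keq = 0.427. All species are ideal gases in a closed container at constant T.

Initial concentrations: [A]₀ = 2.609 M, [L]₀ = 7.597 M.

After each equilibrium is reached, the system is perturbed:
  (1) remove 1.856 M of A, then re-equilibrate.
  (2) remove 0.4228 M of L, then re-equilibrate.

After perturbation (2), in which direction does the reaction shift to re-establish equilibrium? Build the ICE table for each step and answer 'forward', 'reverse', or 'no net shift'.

Direction: forward

Q₀ = 168.1 vs Keq = 0.427 ⇒ Q>K, reverse
Step 1:
                  A         L
  I           2.609     7.597
  C           2.111    -6.334
  E            4.72     1.263
  solve Keq expr → x = -2.111; check Q = 0.427
Then remove 1.856 M of A.
Step 2:
                  A         L
  I           2.864     1.263
  C         0.06203   -0.1861
  E           2.926     1.077
  solve Keq expr → x = -0.06203; check Q = 0.427
Then remove 0.4228 M of L.
Step 3:
                  A         L
  I           2.926    0.6543
  C         -0.1353    0.4059
  E           2.791      1.06
  solve Keq expr → x = 0.1353; check Q = 0.427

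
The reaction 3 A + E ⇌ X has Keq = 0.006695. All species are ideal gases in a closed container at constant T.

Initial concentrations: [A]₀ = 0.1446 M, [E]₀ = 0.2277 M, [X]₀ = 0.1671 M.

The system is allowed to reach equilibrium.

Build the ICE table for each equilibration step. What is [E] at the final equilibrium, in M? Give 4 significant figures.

[E]_eq = 0.3941 M

Q₀ = 242.7 vs Keq = 0.006695 ⇒ Q>K, reverse
Step 1:
                   A          E          X
  Initial     0.1446     0.2277     0.1671
  Change      0.4992     0.1664    -0.1664
  Equil       0.6438     0.3941 7.0401e-04
  solve Keq expr → x = -0.1664; check Q = 0.006695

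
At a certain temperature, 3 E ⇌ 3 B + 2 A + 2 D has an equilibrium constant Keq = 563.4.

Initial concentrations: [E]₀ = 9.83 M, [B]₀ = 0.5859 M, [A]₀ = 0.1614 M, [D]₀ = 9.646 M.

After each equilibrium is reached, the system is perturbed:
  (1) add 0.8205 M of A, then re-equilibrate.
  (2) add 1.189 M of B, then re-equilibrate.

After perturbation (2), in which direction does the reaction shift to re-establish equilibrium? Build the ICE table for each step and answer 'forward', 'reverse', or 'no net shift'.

Direction: reverse

Q₀ = 5.1323e-04 vs Keq = 563.4 ⇒ Q<K, forward
Step 1:
                   E          B          A          D
  I             9.83     0.5859     0.1614      9.646
  C           -3.974      3.974      2.649      2.649
  E            5.856      4.559       2.81       12.3
  solve Keq expr → x = 1.325; check Q = 563.4
Then add 0.8205 M of A.
Step 2:
                   E          B          A          D
  I            5.856      4.559      3.631       12.3
  C           0.3072    -0.3072    -0.2048    -0.2048
  E            6.164      4.252      3.426      12.09
  solve Keq expr → x = -0.1024; check Q = 563.4
Then add 1.189 M of B.
Step 3:
                   E          B          A          D
  I            6.164      5.441      3.426      12.09
  C           0.4724    -0.4724     -0.315     -0.315
  E            6.636      4.969      3.111      11.78
  solve Keq expr → x = -0.1575; check Q = 563.4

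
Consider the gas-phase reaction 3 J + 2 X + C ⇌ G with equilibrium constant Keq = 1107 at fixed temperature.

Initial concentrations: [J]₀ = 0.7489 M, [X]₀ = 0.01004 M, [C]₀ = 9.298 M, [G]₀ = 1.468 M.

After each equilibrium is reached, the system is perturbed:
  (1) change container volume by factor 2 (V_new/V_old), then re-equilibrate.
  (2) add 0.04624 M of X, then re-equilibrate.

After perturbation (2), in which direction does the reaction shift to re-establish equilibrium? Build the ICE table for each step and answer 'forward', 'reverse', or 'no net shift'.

Direction: forward

Q₀ = 3729 vs Keq = 1107 ⇒ Q>K, reverse
Step 1:
                  J         X         C         G
  I          0.7489   0.01004     9.298     1.468
  C         0.01189  0.007929  0.003964 -0.003964
  E          0.7608   0.01797     9.302     1.464
  solve Keq expr → x = -0.003964; check Q = 1107
Then change container volume by factor 2 (V_new/V_old).
Step 2:
                  J         X         C         G
  I          0.3804  0.008984     4.651     0.732
  C         0.04921   0.03281    0.0164   -0.0164
  E          0.4296   0.04179     4.667    0.7156
  solve Keq expr → x = -0.0164; check Q = 1107
Then add 0.04624 M of X.
Step 3:
                  J         X         C         G
  I          0.4296   0.08803     4.667    0.7156
  C        -0.05419  -0.03613  -0.01806   0.01806
  E          0.3754   0.05191     4.649    0.7337
  solve Keq expr → x = 0.01806; check Q = 1107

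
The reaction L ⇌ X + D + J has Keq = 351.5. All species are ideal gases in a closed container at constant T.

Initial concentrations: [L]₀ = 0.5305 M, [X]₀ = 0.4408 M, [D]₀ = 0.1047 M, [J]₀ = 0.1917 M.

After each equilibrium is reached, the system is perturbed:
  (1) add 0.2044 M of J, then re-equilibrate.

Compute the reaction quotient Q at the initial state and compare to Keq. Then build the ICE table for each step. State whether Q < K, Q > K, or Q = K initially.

Q₀ = 0.01668 vs Keq = 351.5 ⇒ Q<K, forward
Step 1:
                  L         X         D         J
  I          0.5305    0.4408    0.1047    0.1917
  C         -0.5292    0.5292    0.5292    0.5292
  E        0.001261      0.97    0.6339    0.7209
  solve Keq expr → x = 0.5292; check Q = 351.5
Then add 0.2044 M of J.
Step 2:
                  L         X         D         J
  I        0.001261      0.97    0.6339    0.9253
  C       3.5547e-04 -3.5547e-04 -3.5547e-04 -3.5547e-04
  E        0.001617    0.9697    0.6336     0.925
  solve Keq expr → x = -3.5547e-04; check Q = 351.5

Q₀ = 0.01668; Q < K (proceeds forward)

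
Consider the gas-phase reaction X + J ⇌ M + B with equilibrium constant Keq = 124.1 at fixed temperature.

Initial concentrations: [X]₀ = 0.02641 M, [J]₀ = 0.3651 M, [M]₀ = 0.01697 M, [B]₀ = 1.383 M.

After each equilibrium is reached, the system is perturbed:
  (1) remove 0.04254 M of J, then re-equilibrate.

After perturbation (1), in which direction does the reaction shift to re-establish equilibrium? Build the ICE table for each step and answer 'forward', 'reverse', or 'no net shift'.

Q₀ = 2.434 vs Keq = 124.1 ⇒ Q<K, forward
Step 1:
                    X           J           M           B
  init        0.02641      0.3651     0.01697       1.383
  Δ          -0.02501    -0.02501     0.02501     0.02501
  eq           0.0014      0.3401     0.04198       1.408
  solve Keq expr → x = 0.02501; check Q = 124.1
Then remove 0.04254 M of J.
Step 2:
                    X           J           M           B
  init         0.0014      0.2976     0.04198       1.408
  Δ        1.9167e-04  1.9167e-04 -1.9167e-04 -1.9167e-04
  eq         0.001592      0.2977     0.04179       1.408
  solve Keq expr → x = -1.9167e-04; check Q = 124.1

Direction: reverse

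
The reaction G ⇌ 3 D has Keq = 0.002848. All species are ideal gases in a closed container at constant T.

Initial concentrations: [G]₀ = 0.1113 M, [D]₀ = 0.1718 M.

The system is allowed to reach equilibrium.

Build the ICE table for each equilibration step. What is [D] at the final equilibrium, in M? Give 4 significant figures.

Q₀ = 0.04556 vs Keq = 0.002848 ⇒ Q>K, reverse
Step 1:
                   G          D
  Initial     0.1113     0.1718
  Change     0.03251   -0.09754
  Equil       0.1438    0.07426
  solve Keq expr → x = -0.03251; check Q = 0.002848

[D]_eq = 0.07426 M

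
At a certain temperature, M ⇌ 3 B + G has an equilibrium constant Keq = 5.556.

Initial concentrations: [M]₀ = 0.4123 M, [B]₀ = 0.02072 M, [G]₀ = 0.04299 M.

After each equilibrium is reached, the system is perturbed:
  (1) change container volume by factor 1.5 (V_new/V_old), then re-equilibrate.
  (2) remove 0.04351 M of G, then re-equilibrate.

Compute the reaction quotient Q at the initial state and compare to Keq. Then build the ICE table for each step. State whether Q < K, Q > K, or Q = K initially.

Q₀ = 9.2752e-07; Q < K (proceeds forward)

Q₀ = 9.2752e-07 vs Keq = 5.556 ⇒ Q<K, forward
Step 1:
                    M           B           G
  I            0.4123     0.02072     0.04299
  C           -0.3371       1.011      0.3371
  E            0.0752       1.032      0.3801
  solve Keq expr → x = 0.3371; check Q = 5.556
Then change container volume by factor 1.5 (V_new/V_old).
Step 2:
                    M           B           G
  I           0.05013       0.688      0.2534
  C          -0.02713      0.0814     0.02713
  E             0.023      0.7694      0.2805
  solve Keq expr → x = 0.02713; check Q = 5.556
Then remove 0.04351 M of G.
Step 3:
                    M           B           G
  I             0.023      0.7694       0.237
  C         -0.002714    0.008142    0.002714
  E           0.02028      0.7776      0.2397
  solve Keq expr → x = 0.002714; check Q = 5.556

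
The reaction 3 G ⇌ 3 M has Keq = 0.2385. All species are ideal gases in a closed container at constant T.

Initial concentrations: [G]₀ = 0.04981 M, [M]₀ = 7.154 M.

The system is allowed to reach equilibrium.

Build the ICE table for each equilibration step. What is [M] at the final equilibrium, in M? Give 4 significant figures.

Q₀ = 2.9628e+06 vs Keq = 0.2385 ⇒ Q>K, reverse
Step 1:
                   G          M
  Initial    0.04981      7.154
  Change       4.397     -4.397
  Equil        4.446      2.757
  solve Keq expr → x = -1.466; check Q = 0.2385

[M]_eq = 2.757 M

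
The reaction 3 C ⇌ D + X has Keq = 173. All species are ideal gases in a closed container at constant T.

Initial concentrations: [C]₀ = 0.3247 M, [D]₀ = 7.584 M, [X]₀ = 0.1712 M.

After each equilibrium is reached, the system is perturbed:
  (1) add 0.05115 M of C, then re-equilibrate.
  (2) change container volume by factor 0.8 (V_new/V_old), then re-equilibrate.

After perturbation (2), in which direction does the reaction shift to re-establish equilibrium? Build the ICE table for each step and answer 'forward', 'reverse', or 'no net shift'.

Q₀ = 37.93 vs Keq = 173 ⇒ Q<K, forward
Step 1:
                  C         D         X
  Initial    0.3247     7.584    0.1712
  Change    -0.1149   0.03831   0.03831
  Equil      0.2098     7.622    0.2095
  solve Keq expr → x = 0.03831; check Q = 173
Then add 0.05115 M of C.
Step 2:
                  C         D         X
  Initial    0.2609     7.622    0.2095
  Change   -0.04601   0.01534   0.01534
  Equil      0.2149     7.638    0.2248
  solve Keq expr → x = 0.01534; check Q = 173
Then change container volume by factor 0.8 (V_new/V_old).
Step 3:
                  C         D         X
  Initial    0.2686     9.547    0.2811
  Change   -0.01749  0.005831  0.005831
  Equil      0.2512     9.553    0.2869
  solve Keq expr → x = 0.005831; check Q = 173

Direction: forward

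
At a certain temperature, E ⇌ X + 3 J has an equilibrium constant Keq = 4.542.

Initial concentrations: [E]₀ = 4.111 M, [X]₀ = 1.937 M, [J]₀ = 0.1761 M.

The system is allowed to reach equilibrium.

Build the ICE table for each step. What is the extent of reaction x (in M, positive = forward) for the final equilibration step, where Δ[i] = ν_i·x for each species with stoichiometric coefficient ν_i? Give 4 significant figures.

Q₀ = 0.002573 vs Keq = 4.542 ⇒ Q<K, forward
Step 1:
                   E          X          J
  Initial      4.111      1.937     0.1761
  Change     -0.5618     0.5618      1.685
  Equil        3.549      2.499      1.862
  solve Keq expr → x = 0.5618; check Q = 4.542

x = 0.5618 M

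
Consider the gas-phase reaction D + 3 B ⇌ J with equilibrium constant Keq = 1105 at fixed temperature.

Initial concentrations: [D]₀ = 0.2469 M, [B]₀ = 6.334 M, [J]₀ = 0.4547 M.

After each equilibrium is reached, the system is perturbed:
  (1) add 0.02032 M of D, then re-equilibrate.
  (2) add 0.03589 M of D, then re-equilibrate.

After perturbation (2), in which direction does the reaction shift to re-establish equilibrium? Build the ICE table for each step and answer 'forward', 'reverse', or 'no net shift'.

Direction: forward

Q₀ = 0.007247 vs Keq = 1105 ⇒ Q<K, forward
Step 1:
                    D           B           J
  init         0.2469       6.334      0.4547
  Δ           -0.2469     -0.7407      0.2469
  eq       3.6284e-06       5.593      0.7016
  solve Keq expr → x = 0.2469; check Q = 1105
Then add 0.02032 M of D.
Step 2:
                    D           B           J
  init        0.02032       5.593      0.7016
  Δ          -0.02032    -0.06096     0.02032
  eq       3.8583e-06       5.532      0.7219
  solve Keq expr → x = 0.02032; check Q = 1105
Then add 0.03589 M of D.
Step 3:
                    D           B           J
  init        0.03589       5.532      0.7219
  Δ          -0.03589     -0.1077     0.03589
  eq       4.2961e-06       5.425      0.7578
  solve Keq expr → x = 0.03589; check Q = 1105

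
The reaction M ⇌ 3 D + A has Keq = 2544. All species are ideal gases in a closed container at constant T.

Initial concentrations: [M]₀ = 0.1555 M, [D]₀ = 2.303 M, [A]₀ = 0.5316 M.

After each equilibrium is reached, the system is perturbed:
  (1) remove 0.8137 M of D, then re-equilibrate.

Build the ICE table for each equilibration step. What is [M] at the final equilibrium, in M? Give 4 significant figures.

[M]_eq = 0.001996 M

Q₀ = 41.76 vs Keq = 2544 ⇒ Q<K, forward
Step 1:
                   M          D          A
  Initial     0.1555      2.303     0.5316
  Change     -0.1499     0.4497     0.1499
  Equil     0.005588      2.753     0.6815
  solve Keq expr → x = 0.1499; check Q = 2544
Then remove 0.8137 M of D.
Step 2:
                   M          D          A
  Initial   0.005588      1.939     0.6815
  Change   -0.003592    0.01077   0.003592
  Equil     0.001996       1.95     0.6851
  solve Keq expr → x = 0.003592; check Q = 2544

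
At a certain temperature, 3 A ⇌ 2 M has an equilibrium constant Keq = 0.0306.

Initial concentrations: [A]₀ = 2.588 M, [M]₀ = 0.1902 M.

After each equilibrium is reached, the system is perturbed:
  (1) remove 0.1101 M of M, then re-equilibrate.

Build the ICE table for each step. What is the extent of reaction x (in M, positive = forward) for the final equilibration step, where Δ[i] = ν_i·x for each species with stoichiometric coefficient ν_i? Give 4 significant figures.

x = 0.03527 M

Q₀ = 0.002087 vs Keq = 0.0306 ⇒ Q<K, forward
Step 1:
                  A         M
  init        2.588    0.1902
  Δ         -0.5041     0.336
  eq          2.084    0.5262
  solve Keq expr → x = 0.168; check Q = 0.0306
Then remove 0.1101 M of M.
Step 2:
                  A         M
  init        2.084    0.4161
  Δ         -0.1058   0.07054
  eq          1.978    0.4867
  solve Keq expr → x = 0.03527; check Q = 0.0306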